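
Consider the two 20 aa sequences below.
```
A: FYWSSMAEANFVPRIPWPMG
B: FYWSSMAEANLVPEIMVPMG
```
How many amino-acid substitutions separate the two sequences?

The sequences differ at positions 11, 14, 16, 17 (1-based) — 4 in total.

4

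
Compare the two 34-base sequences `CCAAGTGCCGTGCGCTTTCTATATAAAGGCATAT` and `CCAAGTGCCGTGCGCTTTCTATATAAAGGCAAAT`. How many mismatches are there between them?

1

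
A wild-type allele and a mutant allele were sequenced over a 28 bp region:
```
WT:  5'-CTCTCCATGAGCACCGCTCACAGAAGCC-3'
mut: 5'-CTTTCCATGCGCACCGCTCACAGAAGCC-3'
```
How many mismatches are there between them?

Comparing position by position, 2 positions differ: 3 (C/T), 10 (A/C).

2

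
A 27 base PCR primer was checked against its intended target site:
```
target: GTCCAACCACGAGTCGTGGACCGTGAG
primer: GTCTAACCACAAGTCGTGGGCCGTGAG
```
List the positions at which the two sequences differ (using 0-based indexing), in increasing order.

3, 10, 19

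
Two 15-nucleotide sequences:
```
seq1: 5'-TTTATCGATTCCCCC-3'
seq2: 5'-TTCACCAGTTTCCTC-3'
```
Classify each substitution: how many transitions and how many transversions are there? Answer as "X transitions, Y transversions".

Mismatches (1-based):
site 3: T→C (pyrimidine→pyrimidine, transition)
site 5: T→C (pyrimidine→pyrimidine, transition)
site 7: G→A (purine→purine, transition)
site 8: A→G (purine→purine, transition)
site 11: C→T (pyrimidine→pyrimidine, transition)
site 14: C→T (pyrimidine→pyrimidine, transition)

6 transitions, 0 transversions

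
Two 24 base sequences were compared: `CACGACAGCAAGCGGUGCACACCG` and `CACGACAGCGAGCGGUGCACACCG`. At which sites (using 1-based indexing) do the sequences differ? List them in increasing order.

10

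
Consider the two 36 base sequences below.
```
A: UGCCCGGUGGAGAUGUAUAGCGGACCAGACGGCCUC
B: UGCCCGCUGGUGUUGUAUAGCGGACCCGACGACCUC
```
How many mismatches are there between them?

The sequences differ at bases 7, 11, 13, 27, 32 (1-based) — 5 in total.

5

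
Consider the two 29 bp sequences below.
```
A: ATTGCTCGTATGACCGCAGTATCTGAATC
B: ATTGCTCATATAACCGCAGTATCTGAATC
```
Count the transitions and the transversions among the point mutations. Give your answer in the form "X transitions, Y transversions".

Mismatches (1-based):
position 8: G→A (purine→purine, transition)
position 12: G→A (purine→purine, transition)

2 transitions, 0 transversions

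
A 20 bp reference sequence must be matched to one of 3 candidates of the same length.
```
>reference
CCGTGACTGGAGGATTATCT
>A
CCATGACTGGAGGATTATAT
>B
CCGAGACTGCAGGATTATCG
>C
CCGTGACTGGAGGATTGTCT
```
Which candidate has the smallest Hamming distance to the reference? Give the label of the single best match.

C

A differs at 2 bases; B differs at 3 bases; C differs at 1 base. The closest is C.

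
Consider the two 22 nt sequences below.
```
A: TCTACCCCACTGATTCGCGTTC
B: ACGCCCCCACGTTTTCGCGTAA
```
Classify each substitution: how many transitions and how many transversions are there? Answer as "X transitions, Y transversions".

Transitions (purine↔purine or pyrimidine↔pyrimidine): none.
Transversions (purine↔pyrimidine): 1 T→A, 3 T→G, 4 A→C, 11 T→G, 12 G→T, 13 A→T, 21 T→A, 22 C→A.

0 transitions, 8 transversions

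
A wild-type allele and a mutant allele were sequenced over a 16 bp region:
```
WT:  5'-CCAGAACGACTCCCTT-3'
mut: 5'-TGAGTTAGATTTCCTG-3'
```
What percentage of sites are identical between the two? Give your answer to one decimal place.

50.0%

Mismatches at positions 1, 2, 5, 6, 7, 10, 12, 16 (1-based): 8 of 16.
Identical positions: 8/16 = 50% → 50.0%.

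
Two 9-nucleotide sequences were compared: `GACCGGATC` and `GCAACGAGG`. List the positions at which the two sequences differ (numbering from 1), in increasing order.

2, 3, 4, 5, 8, 9

Scanning 1-based: 2: A/C; 3: C/A; 4: C/A; 5: G/C; 8: T/G; 9: C/G.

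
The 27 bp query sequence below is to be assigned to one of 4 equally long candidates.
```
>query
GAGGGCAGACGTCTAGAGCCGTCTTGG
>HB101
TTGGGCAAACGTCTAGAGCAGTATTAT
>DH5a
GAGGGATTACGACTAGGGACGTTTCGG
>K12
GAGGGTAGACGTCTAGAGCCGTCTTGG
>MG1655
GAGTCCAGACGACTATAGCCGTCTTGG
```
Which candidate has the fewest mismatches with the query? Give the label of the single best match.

K12

Hamming distances to query — HB101: 7; DH5a: 8; K12: 1; MG1655: 4.
Smallest is K12 with 1 mismatch.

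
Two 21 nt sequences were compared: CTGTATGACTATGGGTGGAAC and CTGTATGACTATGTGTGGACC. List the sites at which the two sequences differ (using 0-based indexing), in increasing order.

Differences at site 13 (G→T), site 19 (A→C).

13, 19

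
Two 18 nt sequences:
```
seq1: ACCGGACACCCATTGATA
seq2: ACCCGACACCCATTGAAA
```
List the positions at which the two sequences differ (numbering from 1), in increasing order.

4, 17

Differences at position 4 (G→C), position 17 (T→A).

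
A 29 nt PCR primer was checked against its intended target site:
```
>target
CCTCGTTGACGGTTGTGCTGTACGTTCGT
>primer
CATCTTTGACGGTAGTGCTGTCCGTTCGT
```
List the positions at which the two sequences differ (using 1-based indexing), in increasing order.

2, 5, 14, 22

Scanning 1-based: 2: C/A; 5: G/T; 14: T/A; 22: A/C.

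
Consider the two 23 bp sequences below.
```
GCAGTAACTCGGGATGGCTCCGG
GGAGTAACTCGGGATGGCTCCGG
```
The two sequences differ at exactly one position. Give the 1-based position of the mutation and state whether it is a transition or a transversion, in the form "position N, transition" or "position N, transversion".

position 2, transversion

The sequences differ only at position 2: C→G (pyrimidine→purine), a transversion.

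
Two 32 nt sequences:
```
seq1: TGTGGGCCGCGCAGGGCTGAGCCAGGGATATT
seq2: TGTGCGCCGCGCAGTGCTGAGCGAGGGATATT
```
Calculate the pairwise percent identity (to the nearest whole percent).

Mismatches at positions 5, 15, 23 (1-based): 3 of 32.
Identical positions: 29/32 = 90.62% → 91%.

91%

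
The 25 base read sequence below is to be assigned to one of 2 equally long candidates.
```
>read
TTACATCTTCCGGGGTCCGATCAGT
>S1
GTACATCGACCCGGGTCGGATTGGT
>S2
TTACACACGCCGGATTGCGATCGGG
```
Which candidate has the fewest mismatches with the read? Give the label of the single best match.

S1 differs at 7 positions; S2 differs at 9 positions. The closest is S1.

S1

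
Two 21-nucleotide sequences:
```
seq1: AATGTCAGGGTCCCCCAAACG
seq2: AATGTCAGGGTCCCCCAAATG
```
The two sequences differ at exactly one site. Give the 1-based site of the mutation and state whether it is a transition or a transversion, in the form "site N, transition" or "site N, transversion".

Site 20 changes C→T. C is a pyrimidine and T is a pyrimidine, so this is a transition.

site 20, transition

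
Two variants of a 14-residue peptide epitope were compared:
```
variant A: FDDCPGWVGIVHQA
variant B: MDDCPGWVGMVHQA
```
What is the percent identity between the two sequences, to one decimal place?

Mismatches at positions 1, 10 (1-based): 2 of 14.
Identical positions: 12/14 = 85.71% → 85.7%.

85.7%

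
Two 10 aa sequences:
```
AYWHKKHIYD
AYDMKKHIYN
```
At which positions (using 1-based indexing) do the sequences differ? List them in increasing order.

3, 4, 10

Differences at position 3 (W→D), position 4 (H→M), position 10 (D→N).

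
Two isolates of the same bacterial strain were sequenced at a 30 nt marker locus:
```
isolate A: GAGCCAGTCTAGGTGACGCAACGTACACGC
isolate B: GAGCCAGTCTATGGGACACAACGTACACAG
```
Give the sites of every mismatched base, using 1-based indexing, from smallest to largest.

12, 14, 18, 29, 30

Scanning 1-based: 12: G/T; 14: T/G; 18: G/A; 29: G/A; 30: C/G.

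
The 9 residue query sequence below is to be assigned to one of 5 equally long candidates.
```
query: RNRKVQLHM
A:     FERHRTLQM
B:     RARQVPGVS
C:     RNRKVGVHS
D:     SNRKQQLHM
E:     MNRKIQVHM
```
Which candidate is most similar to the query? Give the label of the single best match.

D

A differs at 6 positions; B differs at 6 positions; C differs at 3 positions; D differs at 2 positions; E differs at 3 positions. The closest is D.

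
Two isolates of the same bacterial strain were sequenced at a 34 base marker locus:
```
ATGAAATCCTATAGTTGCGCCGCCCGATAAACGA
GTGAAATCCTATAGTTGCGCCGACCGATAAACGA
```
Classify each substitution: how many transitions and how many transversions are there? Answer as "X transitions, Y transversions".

Mismatches (1-based):
site 1: A→G (purine→purine, transition)
site 23: C→A (pyrimidine→purine, transversion)

1 transition, 1 transversion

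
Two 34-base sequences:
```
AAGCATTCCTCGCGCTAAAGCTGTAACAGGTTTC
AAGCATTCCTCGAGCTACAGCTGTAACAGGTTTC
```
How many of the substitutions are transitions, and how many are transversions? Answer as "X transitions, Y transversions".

0 transitions, 2 transversions

Transitions (purine↔purine or pyrimidine↔pyrimidine): none.
Transversions (purine↔pyrimidine): 13 C→A, 18 A→C.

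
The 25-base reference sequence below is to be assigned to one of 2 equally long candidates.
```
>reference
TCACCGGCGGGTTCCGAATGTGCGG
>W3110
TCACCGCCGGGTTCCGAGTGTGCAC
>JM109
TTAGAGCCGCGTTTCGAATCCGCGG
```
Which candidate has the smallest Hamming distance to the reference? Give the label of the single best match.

Hamming distances to reference — W3110: 4; JM109: 8.
Smallest is W3110 with 4 mismatches.

W3110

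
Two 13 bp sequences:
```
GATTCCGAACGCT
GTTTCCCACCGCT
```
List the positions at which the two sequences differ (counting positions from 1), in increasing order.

2, 7, 9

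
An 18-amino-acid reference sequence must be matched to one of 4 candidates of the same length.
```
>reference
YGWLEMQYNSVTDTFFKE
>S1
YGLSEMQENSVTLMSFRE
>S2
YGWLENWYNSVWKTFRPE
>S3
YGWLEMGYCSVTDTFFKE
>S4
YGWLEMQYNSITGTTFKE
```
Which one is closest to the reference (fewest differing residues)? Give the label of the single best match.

S1 differs at 7 residues; S2 differs at 6 residues; S3 differs at 2 residues; S4 differs at 3 residues. The closest is S3.

S3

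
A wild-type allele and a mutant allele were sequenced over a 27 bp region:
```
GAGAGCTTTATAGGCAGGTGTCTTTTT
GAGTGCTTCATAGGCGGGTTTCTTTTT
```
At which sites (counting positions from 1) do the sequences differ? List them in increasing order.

4, 9, 16, 20

Scanning 1-based: 4: A/T; 9: T/C; 16: A/G; 20: G/T.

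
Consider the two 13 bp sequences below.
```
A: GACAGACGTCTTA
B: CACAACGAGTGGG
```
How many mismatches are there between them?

10

Comparing position by position, 10 bases differ: 1 (G/C), 5 (G/A), 6 (A/C), 7 (C/G), 8 (G/A), 9 (T/G), 10 (C/T), 11 (T/G), 12 (T/G), 13 (A/G).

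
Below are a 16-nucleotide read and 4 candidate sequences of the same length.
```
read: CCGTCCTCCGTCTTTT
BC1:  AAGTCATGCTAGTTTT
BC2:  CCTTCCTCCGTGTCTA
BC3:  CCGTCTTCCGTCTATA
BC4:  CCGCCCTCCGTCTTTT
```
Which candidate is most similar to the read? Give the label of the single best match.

BC4

Hamming distances to read — BC1: 7; BC2: 4; BC3: 3; BC4: 1.
Smallest is BC4 with 1 mismatch.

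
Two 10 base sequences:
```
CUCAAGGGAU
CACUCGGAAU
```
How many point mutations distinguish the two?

4

Comparing position by position, 4 positions differ: 2 (U/A), 4 (A/U), 5 (A/C), 8 (G/A).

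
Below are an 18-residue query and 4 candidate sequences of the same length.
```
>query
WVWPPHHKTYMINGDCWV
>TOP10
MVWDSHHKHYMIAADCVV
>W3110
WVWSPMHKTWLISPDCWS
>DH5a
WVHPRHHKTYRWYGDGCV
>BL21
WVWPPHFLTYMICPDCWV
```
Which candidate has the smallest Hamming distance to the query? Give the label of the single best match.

TOP10 differs at 7 residues; W3110 differs at 7 residues; DH5a differs at 7 residues; BL21 differs at 4 residues. The closest is BL21.

BL21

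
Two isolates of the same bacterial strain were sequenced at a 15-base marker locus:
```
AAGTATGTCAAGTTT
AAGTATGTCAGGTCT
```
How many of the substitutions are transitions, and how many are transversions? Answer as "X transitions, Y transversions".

Transitions (purine↔purine or pyrimidine↔pyrimidine): 11 A→G, 14 T→C.
Transversions (purine↔pyrimidine): none.

2 transitions, 0 transversions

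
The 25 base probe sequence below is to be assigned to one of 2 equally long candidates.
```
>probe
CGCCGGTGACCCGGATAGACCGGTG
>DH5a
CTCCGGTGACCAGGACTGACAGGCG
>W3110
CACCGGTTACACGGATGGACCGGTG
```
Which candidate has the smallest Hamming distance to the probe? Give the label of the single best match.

W3110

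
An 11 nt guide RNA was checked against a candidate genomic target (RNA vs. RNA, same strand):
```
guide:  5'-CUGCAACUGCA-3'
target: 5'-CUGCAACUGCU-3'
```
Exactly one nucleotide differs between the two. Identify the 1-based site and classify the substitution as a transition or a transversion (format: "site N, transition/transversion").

site 11, transversion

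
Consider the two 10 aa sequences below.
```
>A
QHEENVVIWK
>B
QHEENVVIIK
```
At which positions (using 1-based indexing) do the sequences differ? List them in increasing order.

Differences at position 9 (W→I).

9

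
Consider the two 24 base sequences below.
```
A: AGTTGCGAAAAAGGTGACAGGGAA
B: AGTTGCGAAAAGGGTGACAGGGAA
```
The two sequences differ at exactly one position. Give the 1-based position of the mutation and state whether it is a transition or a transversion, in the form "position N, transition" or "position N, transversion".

position 12, transition

The sequences differ only at position 12: A→G (purine→purine), a transition.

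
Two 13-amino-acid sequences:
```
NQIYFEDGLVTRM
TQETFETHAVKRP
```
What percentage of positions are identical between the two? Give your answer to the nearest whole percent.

38%

8 positions differ (1, 3, 4, 7, 8, 9, 11, 13), so 5 of 13 match: 5/13 = 38.46%.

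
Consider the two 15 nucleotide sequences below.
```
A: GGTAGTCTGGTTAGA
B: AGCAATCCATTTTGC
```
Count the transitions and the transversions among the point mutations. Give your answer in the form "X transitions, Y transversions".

Mismatches (1-based):
site 1: G→A (purine→purine, transition)
site 3: T→C (pyrimidine→pyrimidine, transition)
site 5: G→A (purine→purine, transition)
site 8: T→C (pyrimidine→pyrimidine, transition)
site 9: G→A (purine→purine, transition)
site 10: G→T (purine→pyrimidine, transversion)
site 13: A→T (purine→pyrimidine, transversion)
site 15: A→C (purine→pyrimidine, transversion)

5 transitions, 3 transversions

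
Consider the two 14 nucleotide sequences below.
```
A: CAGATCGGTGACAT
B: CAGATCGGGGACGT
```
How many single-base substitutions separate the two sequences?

Comparing position by position, 2 bases differ: 9 (T/G), 13 (A/G).

2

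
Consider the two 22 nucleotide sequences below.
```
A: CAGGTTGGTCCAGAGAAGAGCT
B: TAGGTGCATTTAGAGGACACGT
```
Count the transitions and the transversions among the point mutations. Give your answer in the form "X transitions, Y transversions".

Transitions (purine↔purine or pyrimidine↔pyrimidine): 1 C→T, 8 G→A, 10 C→T, 11 C→T, 16 A→G.
Transversions (purine↔pyrimidine): 6 T→G, 7 G→C, 18 G→C, 20 G→C, 21 C→G.

5 transitions, 5 transversions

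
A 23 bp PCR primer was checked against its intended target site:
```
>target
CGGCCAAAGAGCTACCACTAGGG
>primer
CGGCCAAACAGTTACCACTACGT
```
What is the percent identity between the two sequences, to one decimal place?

82.6%

4 positions differ (9, 12, 21, 23), so 19 of 23 match: 19/23 = 82.61%.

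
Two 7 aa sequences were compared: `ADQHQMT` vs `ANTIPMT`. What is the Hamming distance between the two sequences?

Comparing position by position, 4 positions differ: 2 (D/N), 3 (Q/T), 4 (H/I), 5 (Q/P).

4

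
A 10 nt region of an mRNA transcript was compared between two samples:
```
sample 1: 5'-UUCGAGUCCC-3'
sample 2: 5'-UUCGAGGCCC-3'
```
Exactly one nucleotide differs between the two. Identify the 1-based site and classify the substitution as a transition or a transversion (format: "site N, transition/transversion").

The sequences differ only at site 7: U→G (pyrimidine→purine), a transversion.

site 7, transversion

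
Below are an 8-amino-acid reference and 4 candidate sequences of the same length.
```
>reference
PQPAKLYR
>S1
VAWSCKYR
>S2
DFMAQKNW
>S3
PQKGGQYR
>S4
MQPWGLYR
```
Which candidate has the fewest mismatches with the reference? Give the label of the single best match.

S4

Hamming distances to reference — S1: 6; S2: 7; S3: 4; S4: 3.
Smallest is S4 with 3 mismatches.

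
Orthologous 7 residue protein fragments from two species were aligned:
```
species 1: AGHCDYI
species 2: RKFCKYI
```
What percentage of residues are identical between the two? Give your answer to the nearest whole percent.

43%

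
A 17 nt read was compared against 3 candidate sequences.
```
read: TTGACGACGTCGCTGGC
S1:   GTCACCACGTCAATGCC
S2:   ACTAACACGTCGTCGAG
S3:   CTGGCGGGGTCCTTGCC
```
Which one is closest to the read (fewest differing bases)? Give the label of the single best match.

S1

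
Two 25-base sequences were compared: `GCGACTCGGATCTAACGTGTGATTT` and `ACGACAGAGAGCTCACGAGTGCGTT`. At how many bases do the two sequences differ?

9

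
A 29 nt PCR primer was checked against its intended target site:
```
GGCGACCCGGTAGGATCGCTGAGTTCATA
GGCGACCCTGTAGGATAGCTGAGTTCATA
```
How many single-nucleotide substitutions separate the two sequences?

Comparing position by position, 2 bases differ: 9 (G/T), 17 (C/A).

2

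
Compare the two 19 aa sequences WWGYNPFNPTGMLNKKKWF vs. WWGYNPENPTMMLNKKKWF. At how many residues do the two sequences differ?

Mismatches (1-based): residue 7: F→E; residue 11: G→M.

2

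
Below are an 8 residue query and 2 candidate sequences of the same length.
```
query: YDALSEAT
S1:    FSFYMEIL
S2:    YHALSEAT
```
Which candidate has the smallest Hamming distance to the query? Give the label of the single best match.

Hamming distances to query — S1: 7; S2: 1.
Smallest is S2 with 1 mismatch.

S2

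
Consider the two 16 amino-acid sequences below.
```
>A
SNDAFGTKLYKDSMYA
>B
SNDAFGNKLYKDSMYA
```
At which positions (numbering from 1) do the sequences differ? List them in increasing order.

7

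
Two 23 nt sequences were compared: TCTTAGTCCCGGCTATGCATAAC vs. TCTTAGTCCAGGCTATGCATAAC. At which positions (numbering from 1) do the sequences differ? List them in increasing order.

10

Scanning 1-based: 10: C/A.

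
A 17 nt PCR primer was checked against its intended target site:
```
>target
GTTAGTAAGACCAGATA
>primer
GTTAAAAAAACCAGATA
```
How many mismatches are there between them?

3

Comparing position by position, 3 bases differ: 5 (G/A), 6 (T/A), 9 (G/A).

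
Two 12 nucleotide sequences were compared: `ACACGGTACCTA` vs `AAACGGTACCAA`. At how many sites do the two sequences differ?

2

The sequences differ at sites 2, 11 (1-based) — 2 in total.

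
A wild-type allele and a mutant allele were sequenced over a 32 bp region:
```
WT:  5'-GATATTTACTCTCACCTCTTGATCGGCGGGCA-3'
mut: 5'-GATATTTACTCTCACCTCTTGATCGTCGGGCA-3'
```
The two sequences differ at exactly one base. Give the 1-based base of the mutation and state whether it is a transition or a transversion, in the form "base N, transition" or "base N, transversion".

base 26, transversion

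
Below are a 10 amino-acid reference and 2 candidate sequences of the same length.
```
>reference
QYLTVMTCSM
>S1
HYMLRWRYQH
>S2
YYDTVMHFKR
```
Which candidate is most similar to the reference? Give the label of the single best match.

S2

Hamming distances to reference — S1: 9; S2: 6.
Smallest is S2 with 6 mismatches.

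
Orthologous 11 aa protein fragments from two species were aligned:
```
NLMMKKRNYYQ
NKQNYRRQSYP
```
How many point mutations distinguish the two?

8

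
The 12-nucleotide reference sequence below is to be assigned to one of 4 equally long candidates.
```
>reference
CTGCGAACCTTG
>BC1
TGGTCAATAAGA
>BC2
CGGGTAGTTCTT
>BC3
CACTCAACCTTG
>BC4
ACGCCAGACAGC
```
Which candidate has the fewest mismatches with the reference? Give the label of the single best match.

BC1 differs at 9 sites; BC2 differs at 8 sites; BC3 differs at 4 sites; BC4 differs at 8 sites. The closest is BC3.

BC3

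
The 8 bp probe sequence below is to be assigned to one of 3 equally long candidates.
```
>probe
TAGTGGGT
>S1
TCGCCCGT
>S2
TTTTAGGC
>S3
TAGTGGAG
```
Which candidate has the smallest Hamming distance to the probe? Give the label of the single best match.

S3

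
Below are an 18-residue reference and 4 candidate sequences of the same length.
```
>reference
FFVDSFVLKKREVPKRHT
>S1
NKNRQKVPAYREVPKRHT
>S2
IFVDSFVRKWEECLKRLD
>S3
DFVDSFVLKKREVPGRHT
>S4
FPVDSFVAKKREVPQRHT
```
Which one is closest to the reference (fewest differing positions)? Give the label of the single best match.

S1 differs at 9 positions; S2 differs at 8 positions; S3 differs at 2 positions; S4 differs at 3 positions. The closest is S3.

S3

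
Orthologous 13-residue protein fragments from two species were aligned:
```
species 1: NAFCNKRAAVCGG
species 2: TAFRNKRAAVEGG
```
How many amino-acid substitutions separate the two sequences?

The sequences differ at positions 1, 4, 11 (1-based) — 3 in total.

3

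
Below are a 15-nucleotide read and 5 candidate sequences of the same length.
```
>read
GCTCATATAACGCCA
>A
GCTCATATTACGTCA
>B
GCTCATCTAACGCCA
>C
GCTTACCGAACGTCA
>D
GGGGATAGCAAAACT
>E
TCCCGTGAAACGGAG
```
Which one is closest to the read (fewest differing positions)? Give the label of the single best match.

B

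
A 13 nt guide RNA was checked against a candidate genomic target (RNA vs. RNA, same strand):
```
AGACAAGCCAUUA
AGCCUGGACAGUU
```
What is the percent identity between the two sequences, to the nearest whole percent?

54%

Mismatches at positions 3, 5, 6, 8, 11, 13 (1-based): 6 of 13.
Identical positions: 7/13 = 53.85% → 54%.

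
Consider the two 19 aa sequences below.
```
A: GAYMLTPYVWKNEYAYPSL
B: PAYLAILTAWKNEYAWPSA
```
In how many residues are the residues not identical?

9

Comparing position by position, 9 residues differ: 1 (G/P), 4 (M/L), 5 (L/A), 6 (T/I), 7 (P/L), 8 (Y/T), 9 (V/A), 16 (Y/W), 19 (L/A).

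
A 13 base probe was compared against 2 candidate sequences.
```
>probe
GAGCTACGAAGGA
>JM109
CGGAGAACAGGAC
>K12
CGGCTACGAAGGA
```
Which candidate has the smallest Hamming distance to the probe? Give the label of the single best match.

K12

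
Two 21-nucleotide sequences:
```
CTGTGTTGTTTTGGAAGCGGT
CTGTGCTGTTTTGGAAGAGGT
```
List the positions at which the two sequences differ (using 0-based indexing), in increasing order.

5, 17

Scanning 0-based: 5: T/C; 17: C/A.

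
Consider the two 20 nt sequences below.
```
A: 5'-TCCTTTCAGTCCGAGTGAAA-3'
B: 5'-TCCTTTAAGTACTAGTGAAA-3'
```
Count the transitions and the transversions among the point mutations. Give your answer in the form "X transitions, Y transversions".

0 transitions, 3 transversions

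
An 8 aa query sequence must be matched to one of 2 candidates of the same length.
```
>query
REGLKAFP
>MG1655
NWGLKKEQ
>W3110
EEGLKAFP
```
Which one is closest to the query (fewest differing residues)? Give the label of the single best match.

W3110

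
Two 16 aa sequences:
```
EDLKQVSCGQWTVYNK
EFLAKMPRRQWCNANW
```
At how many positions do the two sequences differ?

The sequences differ at positions 2, 4, 5, 6, 7, 8, 9, 12, 13, 14, 16 (1-based) — 11 in total.

11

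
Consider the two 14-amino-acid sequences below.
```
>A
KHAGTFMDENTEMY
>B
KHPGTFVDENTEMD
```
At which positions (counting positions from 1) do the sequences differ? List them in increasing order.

3, 7, 14

Scanning 1-based: 3: A/P; 7: M/V; 14: Y/D.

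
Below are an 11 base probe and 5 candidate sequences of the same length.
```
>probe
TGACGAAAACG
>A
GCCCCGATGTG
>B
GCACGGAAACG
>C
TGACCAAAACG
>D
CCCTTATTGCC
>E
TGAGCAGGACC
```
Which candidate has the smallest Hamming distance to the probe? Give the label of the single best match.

C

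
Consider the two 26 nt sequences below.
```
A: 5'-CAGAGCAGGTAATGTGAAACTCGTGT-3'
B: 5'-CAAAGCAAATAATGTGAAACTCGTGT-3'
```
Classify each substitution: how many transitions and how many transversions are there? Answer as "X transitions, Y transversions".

Transitions (purine↔purine or pyrimidine↔pyrimidine): 3 G→A, 8 G→A, 9 G→A.
Transversions (purine↔pyrimidine): none.

3 transitions, 0 transversions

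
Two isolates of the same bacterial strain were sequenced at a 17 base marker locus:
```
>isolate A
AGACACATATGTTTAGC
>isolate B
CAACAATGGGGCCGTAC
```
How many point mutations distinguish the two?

12

The sequences differ at positions 1, 2, 6, 7, 8, 9, 10, 12, 13, 14, 15, 16 (1-based) — 12 in total.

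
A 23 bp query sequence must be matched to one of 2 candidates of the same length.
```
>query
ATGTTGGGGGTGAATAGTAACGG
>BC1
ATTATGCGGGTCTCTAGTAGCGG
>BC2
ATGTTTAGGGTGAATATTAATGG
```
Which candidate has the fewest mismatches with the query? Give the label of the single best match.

BC1 differs at 7 bases; BC2 differs at 4 bases. The closest is BC2.

BC2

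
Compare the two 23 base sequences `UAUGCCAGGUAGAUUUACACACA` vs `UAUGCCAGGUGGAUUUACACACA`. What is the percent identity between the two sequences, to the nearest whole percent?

96%

Mismatch at position 11 (1-based): 1 of 23.
Identical positions: 22/23 = 95.65% → 96%.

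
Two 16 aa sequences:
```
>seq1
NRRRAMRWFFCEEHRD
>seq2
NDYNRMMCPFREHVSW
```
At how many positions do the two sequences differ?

Comparing position by position, 12 positions differ: 2 (R/D), 3 (R/Y), 4 (R/N), 5 (A/R), 7 (R/M), 8 (W/C), 9 (F/P), 11 (C/R), 13 (E/H), 14 (H/V), 15 (R/S), 16 (D/W).

12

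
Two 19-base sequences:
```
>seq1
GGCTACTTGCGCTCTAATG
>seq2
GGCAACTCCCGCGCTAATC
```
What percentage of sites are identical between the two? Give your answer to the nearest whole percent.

74%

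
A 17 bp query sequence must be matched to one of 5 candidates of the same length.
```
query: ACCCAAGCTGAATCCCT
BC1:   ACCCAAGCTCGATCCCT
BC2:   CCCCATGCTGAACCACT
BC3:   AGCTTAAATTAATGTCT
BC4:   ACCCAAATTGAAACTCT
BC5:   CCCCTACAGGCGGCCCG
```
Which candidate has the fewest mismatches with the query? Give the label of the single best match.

BC1

BC1 differs at 2 bases; BC2 differs at 4 bases; BC3 differs at 8 bases; BC4 differs at 4 bases; BC5 differs at 9 bases. The closest is BC1.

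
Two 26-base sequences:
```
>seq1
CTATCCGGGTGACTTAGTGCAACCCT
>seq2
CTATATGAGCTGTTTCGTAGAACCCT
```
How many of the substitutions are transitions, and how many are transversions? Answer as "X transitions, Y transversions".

6 transitions, 4 transversions

Transitions (purine↔purine or pyrimidine↔pyrimidine): 6 C→T, 8 G→A, 10 T→C, 12 A→G, 13 C→T, 19 G→A.
Transversions (purine↔pyrimidine): 5 C→A, 11 G→T, 16 A→C, 20 C→G.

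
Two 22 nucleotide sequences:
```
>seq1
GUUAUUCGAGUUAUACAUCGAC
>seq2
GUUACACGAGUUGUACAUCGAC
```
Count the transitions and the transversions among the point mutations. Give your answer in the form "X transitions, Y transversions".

Mismatches (1-based):
site 5: U→C (pyrimidine→pyrimidine, transition)
site 6: U→A (pyrimidine→purine, transversion)
site 13: A→G (purine→purine, transition)

2 transitions, 1 transversion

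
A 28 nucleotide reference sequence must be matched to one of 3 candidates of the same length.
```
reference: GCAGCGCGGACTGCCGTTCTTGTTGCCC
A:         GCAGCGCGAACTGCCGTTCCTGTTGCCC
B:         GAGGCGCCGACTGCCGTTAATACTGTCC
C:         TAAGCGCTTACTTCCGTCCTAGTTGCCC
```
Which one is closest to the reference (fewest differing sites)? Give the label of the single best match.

A

Hamming distances to reference — A: 2; B: 8; C: 7.
Smallest is A with 2 mismatches.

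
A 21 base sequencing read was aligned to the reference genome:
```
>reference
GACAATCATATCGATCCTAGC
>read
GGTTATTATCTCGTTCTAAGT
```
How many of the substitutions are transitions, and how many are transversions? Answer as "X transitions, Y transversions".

Mismatches (1-based):
position 2: A→G (purine→purine, transition)
position 3: C→T (pyrimidine→pyrimidine, transition)
position 4: A→T (purine→pyrimidine, transversion)
position 7: C→T (pyrimidine→pyrimidine, transition)
position 10: A→C (purine→pyrimidine, transversion)
position 14: A→T (purine→pyrimidine, transversion)
position 17: C→T (pyrimidine→pyrimidine, transition)
position 18: T→A (pyrimidine→purine, transversion)
position 21: C→T (pyrimidine→pyrimidine, transition)

5 transitions, 4 transversions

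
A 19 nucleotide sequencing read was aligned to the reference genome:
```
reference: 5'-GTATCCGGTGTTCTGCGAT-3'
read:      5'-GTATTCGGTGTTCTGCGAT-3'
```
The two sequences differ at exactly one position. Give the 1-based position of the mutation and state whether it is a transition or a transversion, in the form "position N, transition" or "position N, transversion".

The sequences differ only at position 5: C→T (pyrimidine→pyrimidine), a transition.

position 5, transition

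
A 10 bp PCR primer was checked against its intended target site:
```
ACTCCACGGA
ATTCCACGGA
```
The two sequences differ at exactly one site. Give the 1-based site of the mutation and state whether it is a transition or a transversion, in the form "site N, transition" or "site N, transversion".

site 2, transition

The sequences differ only at site 2: C→T (pyrimidine→pyrimidine), a transition.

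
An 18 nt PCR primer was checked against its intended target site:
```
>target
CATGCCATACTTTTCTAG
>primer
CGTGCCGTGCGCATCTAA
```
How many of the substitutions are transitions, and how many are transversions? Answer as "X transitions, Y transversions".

Transitions (purine↔purine or pyrimidine↔pyrimidine): 2 A→G, 7 A→G, 9 A→G, 12 T→C, 18 G→A.
Transversions (purine↔pyrimidine): 11 T→G, 13 T→A.

5 transitions, 2 transversions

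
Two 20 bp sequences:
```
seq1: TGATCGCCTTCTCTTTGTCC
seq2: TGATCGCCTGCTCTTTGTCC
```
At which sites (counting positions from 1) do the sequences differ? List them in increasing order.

10

Scanning 1-based: 10: T/G.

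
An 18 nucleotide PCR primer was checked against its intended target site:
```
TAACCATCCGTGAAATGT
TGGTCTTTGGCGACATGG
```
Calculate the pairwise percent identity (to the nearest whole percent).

9 positions differ (2, 3, 4, 6, 8, 9, 11, 14, 18), so 9 of 18 match: 9/18 = 50%.

50%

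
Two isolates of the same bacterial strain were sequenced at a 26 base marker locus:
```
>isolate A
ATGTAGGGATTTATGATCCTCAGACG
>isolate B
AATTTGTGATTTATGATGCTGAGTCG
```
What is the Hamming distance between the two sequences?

7

Comparing position by position, 7 positions differ: 2 (T/A), 3 (G/T), 5 (A/T), 7 (G/T), 18 (C/G), 21 (C/G), 24 (A/T).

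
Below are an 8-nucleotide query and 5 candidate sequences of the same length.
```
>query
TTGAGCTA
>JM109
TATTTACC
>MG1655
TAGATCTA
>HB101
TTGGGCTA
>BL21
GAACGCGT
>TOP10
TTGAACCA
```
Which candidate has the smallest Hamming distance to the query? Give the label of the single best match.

JM109 differs at 7 positions; MG1655 differs at 2 positions; HB101 differs at 1 position; BL21 differs at 6 positions; TOP10 differs at 2 positions. The closest is HB101.

HB101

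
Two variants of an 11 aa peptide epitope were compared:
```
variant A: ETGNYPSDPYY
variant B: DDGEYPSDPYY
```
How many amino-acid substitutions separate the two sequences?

3

Comparing position by position, 3 residues differ: 1 (E/D), 2 (T/D), 4 (N/E).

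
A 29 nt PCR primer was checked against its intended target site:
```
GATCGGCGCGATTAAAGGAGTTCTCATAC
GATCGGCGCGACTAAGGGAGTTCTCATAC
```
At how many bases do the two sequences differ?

The sequences differ at bases 12, 16 (1-based) — 2 in total.

2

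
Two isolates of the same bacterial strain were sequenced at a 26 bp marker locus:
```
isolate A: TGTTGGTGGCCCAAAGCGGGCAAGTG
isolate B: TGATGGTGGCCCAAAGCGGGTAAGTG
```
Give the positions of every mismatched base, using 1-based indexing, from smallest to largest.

3, 21

Differences at position 3 (T→A), position 21 (C→T).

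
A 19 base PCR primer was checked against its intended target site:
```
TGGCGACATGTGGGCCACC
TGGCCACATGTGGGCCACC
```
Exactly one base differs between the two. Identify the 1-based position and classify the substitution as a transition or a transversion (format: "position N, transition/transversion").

position 5, transversion

The sequences differ only at position 5: G→C (purine→pyrimidine), a transversion.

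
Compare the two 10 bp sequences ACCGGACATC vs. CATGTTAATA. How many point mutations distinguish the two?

7

Comparing position by position, 7 bases differ: 1 (A/C), 2 (C/A), 3 (C/T), 5 (G/T), 6 (A/T), 7 (C/A), 10 (C/A).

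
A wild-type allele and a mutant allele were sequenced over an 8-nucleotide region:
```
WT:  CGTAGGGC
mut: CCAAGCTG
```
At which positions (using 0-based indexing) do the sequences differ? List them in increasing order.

1, 2, 5, 6, 7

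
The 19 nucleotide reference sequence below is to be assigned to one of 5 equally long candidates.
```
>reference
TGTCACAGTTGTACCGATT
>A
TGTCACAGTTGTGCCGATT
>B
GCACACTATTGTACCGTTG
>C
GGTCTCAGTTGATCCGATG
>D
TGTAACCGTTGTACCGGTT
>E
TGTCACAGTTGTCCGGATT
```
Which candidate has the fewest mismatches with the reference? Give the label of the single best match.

A

A differs at 1 base; B differs at 7 bases; C differs at 5 bases; D differs at 3 bases; E differs at 2 bases. The closest is A.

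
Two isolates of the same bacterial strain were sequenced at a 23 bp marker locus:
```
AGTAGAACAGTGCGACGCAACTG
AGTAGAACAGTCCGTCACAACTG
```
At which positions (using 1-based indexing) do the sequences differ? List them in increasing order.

12, 15, 17

Differences at position 12 (G→C), position 15 (A→T), position 17 (G→A).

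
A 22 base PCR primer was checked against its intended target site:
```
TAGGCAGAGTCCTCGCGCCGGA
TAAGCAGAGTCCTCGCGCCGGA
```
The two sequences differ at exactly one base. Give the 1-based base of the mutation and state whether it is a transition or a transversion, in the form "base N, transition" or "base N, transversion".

base 3, transition

The sequences differ only at base 3: G→A (purine→purine), a transition.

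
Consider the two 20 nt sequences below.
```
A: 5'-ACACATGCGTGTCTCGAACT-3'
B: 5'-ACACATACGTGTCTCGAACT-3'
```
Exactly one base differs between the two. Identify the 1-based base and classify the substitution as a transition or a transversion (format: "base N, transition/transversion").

The sequences differ only at base 7: G→A (purine→purine), a transition.

base 7, transition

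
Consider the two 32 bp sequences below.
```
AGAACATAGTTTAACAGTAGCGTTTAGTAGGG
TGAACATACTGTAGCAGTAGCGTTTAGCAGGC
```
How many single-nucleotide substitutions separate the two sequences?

6

Comparing position by position, 6 positions differ: 1 (A/T), 9 (G/C), 11 (T/G), 14 (A/G), 28 (T/C), 32 (G/C).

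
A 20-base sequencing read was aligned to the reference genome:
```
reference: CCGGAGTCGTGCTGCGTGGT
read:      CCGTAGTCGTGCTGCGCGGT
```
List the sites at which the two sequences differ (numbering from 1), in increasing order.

4, 17

Scanning 1-based: 4: G/T; 17: T/C.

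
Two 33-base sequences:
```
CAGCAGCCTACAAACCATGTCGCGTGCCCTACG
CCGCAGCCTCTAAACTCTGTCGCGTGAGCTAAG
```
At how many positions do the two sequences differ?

8

Comparing position by position, 8 positions differ: 2 (A/C), 10 (A/C), 11 (C/T), 16 (C/T), 17 (A/C), 27 (C/A), 28 (C/G), 32 (C/A).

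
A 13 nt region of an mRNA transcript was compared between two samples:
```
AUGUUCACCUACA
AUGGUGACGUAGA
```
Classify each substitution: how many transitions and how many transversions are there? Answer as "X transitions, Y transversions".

Mismatches (1-based):
site 4: U→G (pyrimidine→purine, transversion)
site 6: C→G (pyrimidine→purine, transversion)
site 9: C→G (pyrimidine→purine, transversion)
site 12: C→G (pyrimidine→purine, transversion)

0 transitions, 4 transversions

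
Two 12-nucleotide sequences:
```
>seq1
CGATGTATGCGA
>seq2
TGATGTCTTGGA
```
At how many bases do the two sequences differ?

Mismatches (1-based): base 1: C→T; base 7: A→C; base 9: G→T; base 10: C→G.

4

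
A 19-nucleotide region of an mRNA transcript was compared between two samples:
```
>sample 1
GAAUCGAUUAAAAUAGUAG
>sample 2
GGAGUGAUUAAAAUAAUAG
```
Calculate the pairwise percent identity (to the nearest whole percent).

Mismatches at positions 2, 4, 5, 16 (1-based): 4 of 19.
Identical positions: 15/19 = 78.95% → 79%.

79%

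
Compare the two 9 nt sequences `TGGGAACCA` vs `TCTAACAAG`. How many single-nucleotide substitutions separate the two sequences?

7

The sequences differ at sites 2, 3, 4, 6, 7, 8, 9 (1-based) — 7 in total.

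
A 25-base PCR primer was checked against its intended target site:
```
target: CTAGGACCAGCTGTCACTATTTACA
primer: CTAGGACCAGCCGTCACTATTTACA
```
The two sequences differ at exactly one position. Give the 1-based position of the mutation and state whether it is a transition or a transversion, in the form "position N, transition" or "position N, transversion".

The sequences differ only at position 12: T→C (pyrimidine→pyrimidine), a transition.

position 12, transition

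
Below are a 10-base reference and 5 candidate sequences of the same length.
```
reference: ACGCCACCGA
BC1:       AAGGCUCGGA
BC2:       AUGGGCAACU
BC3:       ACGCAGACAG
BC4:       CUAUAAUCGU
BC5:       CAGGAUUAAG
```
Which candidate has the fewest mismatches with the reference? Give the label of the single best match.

BC1

Hamming distances to reference — BC1: 4; BC2: 8; BC3: 5; BC4: 7; BC5: 9.
Smallest is BC1 with 4 mismatches.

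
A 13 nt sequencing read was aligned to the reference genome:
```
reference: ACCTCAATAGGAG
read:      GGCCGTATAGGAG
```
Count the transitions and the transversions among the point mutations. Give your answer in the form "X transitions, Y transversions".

Transitions (purine↔purine or pyrimidine↔pyrimidine): 1 A→G, 4 T→C.
Transversions (purine↔pyrimidine): 2 C→G, 5 C→G, 6 A→T.

2 transitions, 3 transversions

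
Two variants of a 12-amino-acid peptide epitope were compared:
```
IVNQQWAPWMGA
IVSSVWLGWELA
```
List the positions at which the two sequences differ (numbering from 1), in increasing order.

3, 4, 5, 7, 8, 10, 11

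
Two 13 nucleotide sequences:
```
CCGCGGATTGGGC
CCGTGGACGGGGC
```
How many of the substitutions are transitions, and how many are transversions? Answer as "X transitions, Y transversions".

Transitions (purine↔purine or pyrimidine↔pyrimidine): 4 C→T, 8 T→C.
Transversions (purine↔pyrimidine): 9 T→G.

2 transitions, 1 transversion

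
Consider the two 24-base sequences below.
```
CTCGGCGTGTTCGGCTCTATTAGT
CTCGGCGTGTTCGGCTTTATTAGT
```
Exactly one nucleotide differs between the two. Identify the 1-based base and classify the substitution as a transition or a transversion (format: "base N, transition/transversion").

The sequences differ only at base 17: C→T (pyrimidine→pyrimidine), a transition.

base 17, transition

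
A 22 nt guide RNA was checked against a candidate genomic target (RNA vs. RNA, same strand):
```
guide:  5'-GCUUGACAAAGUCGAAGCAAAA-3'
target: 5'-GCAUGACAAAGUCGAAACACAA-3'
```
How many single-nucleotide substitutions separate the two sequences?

3

Comparing position by position, 3 positions differ: 3 (U/A), 17 (G/A), 20 (A/C).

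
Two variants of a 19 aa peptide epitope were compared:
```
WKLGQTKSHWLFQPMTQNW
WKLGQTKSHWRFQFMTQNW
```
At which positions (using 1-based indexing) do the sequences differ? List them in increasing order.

Differences at position 11 (L→R), position 14 (P→F).

11, 14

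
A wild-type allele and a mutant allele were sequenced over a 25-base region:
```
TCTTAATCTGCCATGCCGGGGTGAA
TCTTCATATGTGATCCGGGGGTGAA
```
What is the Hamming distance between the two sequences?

6

Comparing position by position, 6 bases differ: 5 (A/C), 8 (C/A), 11 (C/T), 12 (C/G), 15 (G/C), 17 (C/G).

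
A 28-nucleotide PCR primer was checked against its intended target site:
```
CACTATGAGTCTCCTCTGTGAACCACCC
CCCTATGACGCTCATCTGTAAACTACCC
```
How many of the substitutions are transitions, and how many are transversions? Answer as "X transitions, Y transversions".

2 transitions, 4 transversions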